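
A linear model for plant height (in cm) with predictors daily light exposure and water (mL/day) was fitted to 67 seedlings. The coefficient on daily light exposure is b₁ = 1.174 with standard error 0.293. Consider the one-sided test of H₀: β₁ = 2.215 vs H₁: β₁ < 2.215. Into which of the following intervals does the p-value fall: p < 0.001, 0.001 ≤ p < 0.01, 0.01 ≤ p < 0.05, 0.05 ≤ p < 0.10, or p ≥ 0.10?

t = (1.174 − 2.215) / 0.293 = -3.553.
df = n − k − 1 = 67 − 2 − 1 = 64.
One-sided p = P(T_{64} < t) ≈ 0.0004.
So p < 0.001.

p < 0.001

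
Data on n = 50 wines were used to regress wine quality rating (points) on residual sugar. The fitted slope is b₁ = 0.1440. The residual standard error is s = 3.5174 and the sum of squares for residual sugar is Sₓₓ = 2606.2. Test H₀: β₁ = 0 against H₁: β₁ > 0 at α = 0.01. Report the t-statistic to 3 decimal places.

SE(b₁) = s/√Sₓₓ = 3.5174/√2606.2 = 0.0688998.
t = 0.1440 / 0.0688998 = 2.090.
df = n − 2 = 48.
One-sided p ≈ 0.0210, which is ≥ 0.01, so fail to reject H₀.
The data do not give significant evidence that the true slope on residual sugar is positive.

t = 2.090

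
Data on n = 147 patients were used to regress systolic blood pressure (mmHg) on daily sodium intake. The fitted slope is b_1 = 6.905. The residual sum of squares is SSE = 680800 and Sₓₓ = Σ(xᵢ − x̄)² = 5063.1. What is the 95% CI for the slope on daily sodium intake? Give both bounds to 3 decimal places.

MSE = SSE/(n − 2) = 680800/145 = 4695.17.
SE(b_1) = √(MSE/Sₓₓ) = √(4695.17/5063.1) = 0.962981.
df = n − 2 = 145.
t* = t_{0.025, 145} = 1.97646.
Margin = t* × SE = 1.97646 × 0.962981 = 1.90329.
CI: 6.905 ± 1.90329 → (5.002, 8.808).
With 95% confidence, each one-unit increase in daily sodium intake is associated with a change of between 5.002 and 8.808 mmHg in systolic blood pressure.

(5.002, 8.808)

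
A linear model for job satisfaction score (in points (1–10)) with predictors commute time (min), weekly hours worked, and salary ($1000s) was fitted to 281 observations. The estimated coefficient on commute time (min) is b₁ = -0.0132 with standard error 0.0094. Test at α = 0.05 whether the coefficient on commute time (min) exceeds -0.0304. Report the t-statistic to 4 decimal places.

H₀: β₁ = -0.0304 vs H₁: β₁ > -0.0304.
t = (b₁ − β₁⁰)/SE = (-0.0132 − (-0.0304)) / 0.0094 = 1.8298.
df = n − k − 1 = 281 − 3 − 1 = 277.
One-sided p ≈ 0.0342, which is < 0.05, so reject H₀.
There is evidence that the true slope on commute time (min) exceeds -0.0304 points (1–10) per unit, holding the other predictors fixed.

t = 1.8298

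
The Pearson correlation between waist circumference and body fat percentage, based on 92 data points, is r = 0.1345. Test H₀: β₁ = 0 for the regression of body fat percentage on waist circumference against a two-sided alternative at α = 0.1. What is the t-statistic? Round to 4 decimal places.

t = 1.2877

t = r·√(n − 2)/√(1 − r²) = 0.1345·√90/√0.98191 = 1.2877.
df = n − 2 = 90.
Two-sided p ≈ 0.2012, which is ≥ 0.1, so fail to reject H₀.
The data do not give significant evidence of a linear association between waist circumference and body fat percentage.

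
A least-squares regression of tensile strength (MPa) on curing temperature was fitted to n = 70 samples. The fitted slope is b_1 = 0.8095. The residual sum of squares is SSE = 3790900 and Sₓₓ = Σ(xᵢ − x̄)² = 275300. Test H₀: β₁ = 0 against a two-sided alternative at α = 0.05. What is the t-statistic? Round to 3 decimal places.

MSE = SSE/(n − 2) = 3790900/68 = 55748.5.
SE(b_1) = √(MSE/Sₓₓ) = √(55748.5/275300) = 0.450001.
t = 0.8095 / 0.450001 = 1.799.
df = n − 2 = 68.
Two-sided p ≈ 0.0765, which is ≥ 0.05, so fail to reject H₀.
The data do not give significant evidence of an association between curing temperature and tensile strength.

t = 1.799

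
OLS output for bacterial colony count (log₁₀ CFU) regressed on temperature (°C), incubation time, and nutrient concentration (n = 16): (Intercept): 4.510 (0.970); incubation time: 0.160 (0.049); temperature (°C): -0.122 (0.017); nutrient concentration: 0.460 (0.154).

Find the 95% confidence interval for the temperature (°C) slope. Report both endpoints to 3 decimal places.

Read off: b = -0.122, SE = 0.017 for temperature (°C).
df = n − k − 1 = 16 − 3 − 1 = 12.
t* = t_{0.025, 12} = 2.178813.
Margin = t* × SE = 2.178813 × 0.017 = 0.03704.
CI: -0.122 ± 0.03704 → (-0.159, -0.085).

(-0.159, -0.085)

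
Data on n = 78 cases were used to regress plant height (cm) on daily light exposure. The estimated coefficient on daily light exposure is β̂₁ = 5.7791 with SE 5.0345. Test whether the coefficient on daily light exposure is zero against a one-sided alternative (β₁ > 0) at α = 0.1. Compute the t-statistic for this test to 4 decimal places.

H₀: β₁ = 0 vs H₁: β₁ > 0.
t = (β̂₁ − β₁⁰)/SE = 5.7791 / 5.0345 = 1.1479.
df = n − 2 = 78 − 2 = 76.
One-sided p ≈ 0.1273, which is ≥ 0.1, so fail to reject H₀.
The data do not give significant evidence that the true slope on daily light exposure is positive.

t = 1.1479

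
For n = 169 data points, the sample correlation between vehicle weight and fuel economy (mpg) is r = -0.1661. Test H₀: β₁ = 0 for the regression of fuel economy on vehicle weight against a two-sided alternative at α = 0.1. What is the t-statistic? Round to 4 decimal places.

t = r·√(n − 2)/√(1 − r²) = -0.1661·√167/√0.972411 = -2.1767.
df = n − 2 = 167.
Two-sided p ≈ 0.0309, which is < 0.1, so reject H₀.
There is evidence of a linear association between vehicle weight and fuel economy.

t = -2.1767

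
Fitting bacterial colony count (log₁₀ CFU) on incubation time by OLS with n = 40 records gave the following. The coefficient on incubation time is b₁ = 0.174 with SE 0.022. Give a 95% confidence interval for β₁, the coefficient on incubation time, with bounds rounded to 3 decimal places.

(0.129, 0.219)

df = n − 2 = 40 − 2 = 38.
t* = t_{0.025, 38} = 2.024394.
Margin = t* × SE = 2.024394 × 0.022 = 0.04454.
CI: 0.174 ± 0.04454 → (0.129, 0.219).
With 95% confidence, each one-unit increase in incubation time is associated with a change of between 0.129 and 0.219 log₁₀ CFU in bacterial colony count.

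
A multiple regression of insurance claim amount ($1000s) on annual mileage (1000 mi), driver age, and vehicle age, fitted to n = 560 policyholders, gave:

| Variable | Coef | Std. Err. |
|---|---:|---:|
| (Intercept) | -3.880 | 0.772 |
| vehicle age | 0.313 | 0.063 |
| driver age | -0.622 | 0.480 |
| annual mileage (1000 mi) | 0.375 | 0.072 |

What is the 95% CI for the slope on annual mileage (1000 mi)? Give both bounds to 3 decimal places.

Read off: b = 0.375, SE = 0.072 for annual mileage (1000 mi).
df = n − k − 1 = 560 − 3 − 1 = 556.
t* = t_{0.025, 556} = 1.96424.
Margin = t* × SE = 1.96424 × 0.072 = 0.14143.
CI: 0.375 ± 0.14143 → (0.234, 0.516).

(0.234, 0.516)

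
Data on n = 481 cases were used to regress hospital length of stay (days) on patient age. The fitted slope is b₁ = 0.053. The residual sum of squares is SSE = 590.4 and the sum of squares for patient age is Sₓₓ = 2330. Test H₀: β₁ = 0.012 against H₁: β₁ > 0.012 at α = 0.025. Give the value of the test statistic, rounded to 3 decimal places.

t = 1.783

MSE = SSE/(n − 2) = 590.4/479 = 1.23257.
SE(b₁) = √(MSE/Sₓₓ) = √(1.23257/2330) = 0.023.
t = (0.053 − 0.012) / 0.023 = 1.783.
df = n − 2 = 479.
One-sided p ≈ 0.0376, which is ≥ 0.025, so fail to reject H₀.
The data do not give significant evidence that the true slope on patient age exceeds 0.012 days per unit.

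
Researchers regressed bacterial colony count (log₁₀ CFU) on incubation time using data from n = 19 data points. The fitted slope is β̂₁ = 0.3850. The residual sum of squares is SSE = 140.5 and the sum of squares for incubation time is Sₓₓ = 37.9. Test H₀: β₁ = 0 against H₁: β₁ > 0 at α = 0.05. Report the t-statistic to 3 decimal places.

MSE = SSE/(n − 2) = 140.5/17 = 8.26471.
SE(β̂₁) = √(MSE/Sₓₓ) = √(8.26471/37.9) = 0.466976.
t = 0.3850 / 0.466976 = 0.824.
df = n − 2 = 17.
One-sided p ≈ 0.2105, which is ≥ 0.05, so fail to reject H₀.
The data do not give significant evidence that the true slope on incubation time is positive.

t = 0.824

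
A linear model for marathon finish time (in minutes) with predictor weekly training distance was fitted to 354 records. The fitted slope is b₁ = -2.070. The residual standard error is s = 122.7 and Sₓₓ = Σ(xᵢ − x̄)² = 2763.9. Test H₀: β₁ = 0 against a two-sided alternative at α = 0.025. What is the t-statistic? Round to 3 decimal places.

SE(b₁) = s/√Sₓₓ = 122.7/√2763.9 = 2.33391.
t = -2.070 / 2.33391 = -0.887.
df = n − 2 = 352.
Two-sided p ≈ 0.3757, which is ≥ 0.025, so fail to reject H₀.
The data do not give significant evidence of an association between weekly training distance and marathon finish time.

t = -0.887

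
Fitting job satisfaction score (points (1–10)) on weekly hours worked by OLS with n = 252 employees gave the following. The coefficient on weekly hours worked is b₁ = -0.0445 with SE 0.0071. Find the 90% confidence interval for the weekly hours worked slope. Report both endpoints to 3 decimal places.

(-0.056, -0.033)

df = n − 2 = 252 − 2 = 250.
t* = t_{0.05, 250} = 1.650971.
Margin = t* × SE = 1.650971 × 0.0071 = 0.01172.
CI: -0.0445 ± 0.01172 → (-0.056, -0.033).
With 90% confidence, each one-unit increase in weekly hours worked is associated with a change of between -0.056 and -0.033 points (1–10) in job satisfaction score.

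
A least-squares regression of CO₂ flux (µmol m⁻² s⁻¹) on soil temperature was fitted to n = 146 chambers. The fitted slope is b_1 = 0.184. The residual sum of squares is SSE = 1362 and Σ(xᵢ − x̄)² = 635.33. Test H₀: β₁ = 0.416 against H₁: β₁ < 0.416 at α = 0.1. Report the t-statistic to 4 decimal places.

MSE = SSE/(n − 2) = 1362/144 = 9.45833.
SE(b_1) = √(MSE/Sₓₓ) = √(9.45833/635.33) = 0.122013.
t = (0.184 − 0.416) / 0.122013 = -1.9014.
df = n − 2 = 144.
One-sided p ≈ 0.0296, which is < 0.1, so reject H₀.
There is evidence that the true slope on soil temperature is below 0.416 µmol m⁻² s⁻¹ per unit.

t = -1.9014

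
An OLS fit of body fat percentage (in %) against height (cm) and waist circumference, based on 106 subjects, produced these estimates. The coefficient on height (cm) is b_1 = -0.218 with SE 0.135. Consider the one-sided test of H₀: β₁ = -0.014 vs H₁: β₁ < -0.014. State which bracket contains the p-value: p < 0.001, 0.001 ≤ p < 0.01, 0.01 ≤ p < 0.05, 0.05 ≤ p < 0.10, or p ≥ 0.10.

t = (-0.218 − (-0.014)) / 0.135 = -1.511.
df = n − k − 1 = 106 − 2 − 1 = 103.
One-sided p = P(T_{103} < t) ≈ 0.0669.
So 0.05 ≤ p < 0.10.

0.05 ≤ p < 0.10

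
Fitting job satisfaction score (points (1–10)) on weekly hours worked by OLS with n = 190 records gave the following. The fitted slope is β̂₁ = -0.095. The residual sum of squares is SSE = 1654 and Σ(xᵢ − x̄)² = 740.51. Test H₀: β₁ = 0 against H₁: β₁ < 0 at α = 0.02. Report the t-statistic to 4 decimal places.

MSE = SSE/(n − 2) = 1654/188 = 8.79787.
SE(β̂₁) = √(MSE/Sₓₓ) = √(8.79787/740.51) = 0.108999.
t = -0.095 / 0.108999 = -0.8716.
df = n − 2 = 188.
One-sided p ≈ 0.1923, which is ≥ 0.02, so fail to reject H₀.
The data do not give significant evidence that the true slope on weekly hours worked is negative.

t = -0.8716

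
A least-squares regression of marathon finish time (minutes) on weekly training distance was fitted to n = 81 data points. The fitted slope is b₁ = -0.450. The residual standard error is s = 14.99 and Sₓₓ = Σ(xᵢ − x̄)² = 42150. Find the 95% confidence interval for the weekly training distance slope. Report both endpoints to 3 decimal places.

SE(b₁) = s/√Sₓₓ = 14.99/√42150 = 0.0730134.
df = n − 2 = 79.
t* = t_{0.025, 79} = 1.99045.
Margin = t* × SE = 1.99045 × 0.0730134 = 0.14533.
CI: -0.450 ± 0.14533 → (-0.595, -0.305).
With 95% confidence, each one-unit increase in weekly training distance is associated with a change of between -0.595 and -0.305 minutes in marathon finish time.

(-0.595, -0.305)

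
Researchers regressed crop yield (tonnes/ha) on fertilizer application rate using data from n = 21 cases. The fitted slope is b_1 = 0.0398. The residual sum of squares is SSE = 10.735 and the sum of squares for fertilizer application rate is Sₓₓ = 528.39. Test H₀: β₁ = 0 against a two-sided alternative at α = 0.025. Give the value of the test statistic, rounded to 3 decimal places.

t = 1.217

MSE = SSE/(n − 2) = 10.735/19 = 0.565.
SE(b_1) = √(MSE/Sₓₓ) = √(0.565/528.39) = 0.0326999.
t = 0.0398 / 0.0326999 = 1.217.
df = n − 2 = 19.
Two-sided p ≈ 0.2385, which is ≥ 0.025, so fail to reject H₀.
The data do not give significant evidence of an association between fertilizer application rate and crop yield.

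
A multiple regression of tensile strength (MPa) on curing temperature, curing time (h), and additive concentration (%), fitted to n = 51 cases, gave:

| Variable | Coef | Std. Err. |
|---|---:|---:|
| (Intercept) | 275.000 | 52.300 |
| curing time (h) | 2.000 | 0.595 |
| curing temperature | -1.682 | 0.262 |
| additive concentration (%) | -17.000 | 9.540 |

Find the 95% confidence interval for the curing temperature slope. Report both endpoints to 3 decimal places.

(-2.209, -1.155)

Read off: b = -1.682, SE = 0.262 for curing temperature.
df = n − k − 1 = 51 − 3 − 1 = 47.
t* = t_{0.025, 47} = 2.011741.
Margin = t* × SE = 2.011741 × 0.262 = 0.52708.
CI: -1.682 ± 0.52708 → (-2.209, -1.155).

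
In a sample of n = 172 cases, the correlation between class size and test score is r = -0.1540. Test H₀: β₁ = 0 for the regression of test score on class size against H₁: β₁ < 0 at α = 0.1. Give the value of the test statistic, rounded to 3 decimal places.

t = r·√(n − 2)/√(1 − r²) = -0.1540·√170/√0.976284 = -2.032.
df = n − 2 = 170.
One-sided p ≈ 0.0218, which is < 0.1, so reject H₀.
There is evidence of a linear association between class size and test score.

t = -2.032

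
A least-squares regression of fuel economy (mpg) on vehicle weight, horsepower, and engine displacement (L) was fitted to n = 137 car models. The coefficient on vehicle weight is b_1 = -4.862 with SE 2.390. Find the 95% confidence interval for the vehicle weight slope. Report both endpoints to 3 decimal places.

df = n − k − 1 = 137 − 3 − 1 = 133.
t* = t_{0.025, 133} = 1.977961.
Margin = t* × SE = 1.977961 × 2.390 = 4.72733.
CI: -4.862 ± 4.72733 → (-9.589, -0.135).
With 95% confidence, each one-unit increase in vehicle weight is associated with a change of between -9.589 and -0.135 mpg in fuel economy, holding the other predictors fixed.

(-9.589, -0.135)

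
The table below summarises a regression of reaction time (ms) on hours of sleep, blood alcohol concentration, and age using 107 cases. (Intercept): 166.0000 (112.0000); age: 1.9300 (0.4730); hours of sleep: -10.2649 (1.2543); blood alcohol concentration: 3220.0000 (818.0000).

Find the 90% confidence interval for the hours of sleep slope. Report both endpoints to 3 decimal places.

(-12.347, -8.183)

Read off: b = -10.2649, SE = 1.2543 for hours of sleep.
df = n − k − 1 = 107 − 3 − 1 = 103.
t* = t_{0.05, 103} = 1.659782.
Margin = t* × SE = 1.659782 × 1.2543 = 2.08186.
CI: -10.2649 ± 2.08186 → (-12.347, -8.183).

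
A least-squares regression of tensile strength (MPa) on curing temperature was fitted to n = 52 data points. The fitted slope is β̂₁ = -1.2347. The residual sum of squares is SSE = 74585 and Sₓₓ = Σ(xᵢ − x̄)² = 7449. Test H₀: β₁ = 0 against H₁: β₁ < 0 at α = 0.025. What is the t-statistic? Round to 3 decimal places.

MSE = SSE/(n − 2) = 74585/50 = 1491.7.
SE(β̂₁) = √(MSE/Sₓₓ) = √(1491.7/7449) = 0.447499.
t = -1.2347 / 0.447499 = -2.759.
df = n − 2 = 50.
One-sided p ≈ 0.0040, which is < 0.025, so reject H₀.
There is evidence that the true slope on curing temperature is negative.

t = -2.759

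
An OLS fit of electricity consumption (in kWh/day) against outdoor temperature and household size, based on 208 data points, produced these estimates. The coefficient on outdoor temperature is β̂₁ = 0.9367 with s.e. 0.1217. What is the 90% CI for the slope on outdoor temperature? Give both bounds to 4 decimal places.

df = n − k − 1 = 208 − 2 − 1 = 205.
t* = t_{0.05, 205} = 1.652321.
Margin = t* × SE = 1.652321 × 0.1217 = 0.201087.
CI: 0.9367 ± 0.201087 → (0.7356, 1.1378).
With 90% confidence, each one-unit increase in outdoor temperature is associated with a change of between 0.7356 and 1.1378 kWh/day in electricity consumption, holding the other predictors fixed.

(0.7356, 1.1378)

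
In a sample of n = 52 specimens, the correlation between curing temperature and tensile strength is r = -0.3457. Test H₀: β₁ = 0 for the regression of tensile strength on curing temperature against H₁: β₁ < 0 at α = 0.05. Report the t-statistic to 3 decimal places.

t = r·√(n − 2)/√(1 − r²) = -0.3457·√50/√0.880492 = -2.605.
df = n − 2 = 50.
One-sided p ≈ 0.0060, which is < 0.05, so reject H₀.
There is evidence of a linear association between curing temperature and tensile strength.

t = -2.605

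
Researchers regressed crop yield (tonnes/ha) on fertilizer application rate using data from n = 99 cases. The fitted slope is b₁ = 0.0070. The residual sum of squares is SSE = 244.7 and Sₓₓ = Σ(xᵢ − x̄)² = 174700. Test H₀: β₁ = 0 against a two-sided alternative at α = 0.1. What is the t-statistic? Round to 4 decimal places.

MSE = SSE/(n − 2) = 244.7/97 = 2.52268.
SE(b₁) = √(MSE/Sₓₓ) = √(2.52268/174700) = 0.00380001.
t = 0.0070 / 0.00380001 = 1.8421.
df = n − 2 = 97.
Two-sided p ≈ 0.0685, which is < 0.1, so reject H₀.
There is evidence that fertilizer application rate is associated with crop yield.

t = 1.8421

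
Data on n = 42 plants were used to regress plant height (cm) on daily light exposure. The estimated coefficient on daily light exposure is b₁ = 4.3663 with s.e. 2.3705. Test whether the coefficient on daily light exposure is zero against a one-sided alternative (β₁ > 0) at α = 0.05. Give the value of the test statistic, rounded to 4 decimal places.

t = 1.8419

H₀: β₁ = 0 vs H₁: β₁ > 0.
t = (b₁ − β₁⁰)/SE = 4.3663 / 2.3705 = 1.8419.
df = n − 2 = 42 − 2 = 40.
One-sided p ≈ 0.0365, which is < 0.05, so reject H₀.
There is evidence that the true slope on daily light exposure is positive.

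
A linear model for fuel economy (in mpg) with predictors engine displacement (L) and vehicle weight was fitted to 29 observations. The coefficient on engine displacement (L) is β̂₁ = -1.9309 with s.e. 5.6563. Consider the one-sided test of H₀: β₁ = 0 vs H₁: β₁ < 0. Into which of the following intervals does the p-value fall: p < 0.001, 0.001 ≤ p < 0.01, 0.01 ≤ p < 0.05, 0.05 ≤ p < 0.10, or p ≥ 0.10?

t = -1.9309 / 5.6563 = -0.341.
df = n − k − 1 = 29 − 2 − 1 = 26.
One-sided p = P(T_{26} < t) ≈ 0.3678.
So p ≥ 0.10.

p ≥ 0.10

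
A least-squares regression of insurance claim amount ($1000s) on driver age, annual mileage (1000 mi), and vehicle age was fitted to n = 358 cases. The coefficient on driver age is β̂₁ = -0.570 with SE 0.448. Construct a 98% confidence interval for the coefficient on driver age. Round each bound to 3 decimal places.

(-1.617, 0.477)

df = n − k − 1 = 358 − 3 − 1 = 354.
t* = t_{0.01, 354} = 2.336928.
Margin = t* × SE = 2.336928 × 0.448 = 1.04694.
CI: -0.570 ± 1.04694 → (-1.617, 0.477).
With 98% confidence, each one-unit increase in driver age is associated with a change of between -1.617 and 0.477 $1000s in insurance claim amount, holding the other predictors fixed.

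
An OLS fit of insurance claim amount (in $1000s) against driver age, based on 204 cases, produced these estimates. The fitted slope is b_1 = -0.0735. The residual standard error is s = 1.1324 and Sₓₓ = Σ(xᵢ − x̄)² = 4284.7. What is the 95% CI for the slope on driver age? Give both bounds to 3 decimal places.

SE(b_1) = s/√Sₓₓ = 1.1324/√4284.7 = 0.0172997.
df = n − 2 = 202.
t* = t_{0.025, 202} = 1.971777.
Margin = t* × SE = 1.971777 × 0.0172997 = 0.03411.
CI: -0.0735 ± 0.03411 → (-0.108, -0.039).
With 95% confidence, each one-unit increase in driver age is associated with a change of between -0.108 and -0.039 $1000s in insurance claim amount.

(-0.108, -0.039)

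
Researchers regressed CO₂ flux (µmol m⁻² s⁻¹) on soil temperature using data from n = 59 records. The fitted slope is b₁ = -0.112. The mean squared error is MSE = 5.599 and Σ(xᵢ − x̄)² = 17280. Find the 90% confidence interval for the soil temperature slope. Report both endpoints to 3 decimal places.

(-0.142, -0.082)

SE(b₁) = √(MSE/Sₓₓ) = √(5.599/17280) = 0.0180005.
df = n − 2 = 57.
t* = t_{0.05, 57} = 1.672029.
Margin = t* × SE = 1.672029 × 0.0180005 = 0.03010.
CI: -0.112 ± 0.03010 → (-0.142, -0.082).
With 90% confidence, each one-unit increase in soil temperature is associated with a change of between -0.142 and -0.082 µmol m⁻² s⁻¹ in CO₂ flux.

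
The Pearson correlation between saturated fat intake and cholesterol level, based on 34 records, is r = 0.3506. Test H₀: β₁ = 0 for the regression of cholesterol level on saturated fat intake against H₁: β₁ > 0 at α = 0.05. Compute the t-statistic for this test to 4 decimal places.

t = 2.1177

t = r·√(n − 2)/√(1 − r²) = 0.3506·√32/√0.87708 = 2.1177.
df = n − 2 = 32.
One-sided p ≈ 0.0210, which is < 0.05, so reject H₀.
There is evidence of a linear association between saturated fat intake and cholesterol level.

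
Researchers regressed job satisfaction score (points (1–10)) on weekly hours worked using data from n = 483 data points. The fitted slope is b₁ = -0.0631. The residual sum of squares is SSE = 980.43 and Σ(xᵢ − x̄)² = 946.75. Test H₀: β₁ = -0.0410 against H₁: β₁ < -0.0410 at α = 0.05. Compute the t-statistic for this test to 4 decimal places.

MSE = SSE/(n − 2) = 980.43/481 = 2.03832.
SE(b₁) = √(MSE/Sₓₓ) = √(2.03832/946.75) = 0.0464.
t = (-0.0631 − (-0.0410)) / 0.0464 = -0.4763.
df = n − 2 = 481.
One-sided p ≈ 0.3170, which is ≥ 0.05, so fail to reject H₀.
The data do not give significant evidence that the true slope on weekly hours worked is below -0.0410 points (1–10) per unit.

t = -0.4763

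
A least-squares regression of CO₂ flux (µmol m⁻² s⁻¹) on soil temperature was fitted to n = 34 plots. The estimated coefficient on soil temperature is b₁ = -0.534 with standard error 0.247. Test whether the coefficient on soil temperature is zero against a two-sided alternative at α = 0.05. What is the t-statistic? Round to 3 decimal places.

H₀: β₁ = 0 vs H₁: β₁ ≠ 0.
t = (b₁ − β₁⁰)/SE = -0.534 / 0.247 = -2.162.
df = n − 2 = 34 − 2 = 32.
Two-sided p ≈ 0.0382, which is < 0.05, so reject H₀.
There is evidence that soil temperature is associated with CO₂ flux.

t = -2.162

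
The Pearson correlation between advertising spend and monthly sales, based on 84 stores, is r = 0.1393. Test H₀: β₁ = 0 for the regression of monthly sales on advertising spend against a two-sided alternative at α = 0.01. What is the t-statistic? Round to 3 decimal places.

t = 1.274

t = r·√(n − 2)/√(1 − r²) = 0.1393·√82/√0.980596 = 1.274.
df = n − 2 = 82.
Two-sided p ≈ 0.2063, which is ≥ 0.01, so fail to reject H₀.
The data do not give significant evidence of a linear association between advertising spend and monthly sales.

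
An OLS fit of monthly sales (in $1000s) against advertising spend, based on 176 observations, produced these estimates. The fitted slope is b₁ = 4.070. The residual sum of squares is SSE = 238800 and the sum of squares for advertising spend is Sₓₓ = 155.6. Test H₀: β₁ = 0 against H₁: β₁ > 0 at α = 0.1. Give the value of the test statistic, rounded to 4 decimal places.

MSE = SSE/(n − 2) = 238800/174 = 1372.41.
SE(b₁) = √(MSE/Sₓₓ) = √(1372.41/155.6) = 2.96987.
t = 4.070 / 2.96987 = 1.3704.
df = n − 2 = 174.
One-sided p ≈ 0.0862, which is < 0.1, so reject H₀.
There is evidence that the true slope on advertising spend is positive.

t = 1.3704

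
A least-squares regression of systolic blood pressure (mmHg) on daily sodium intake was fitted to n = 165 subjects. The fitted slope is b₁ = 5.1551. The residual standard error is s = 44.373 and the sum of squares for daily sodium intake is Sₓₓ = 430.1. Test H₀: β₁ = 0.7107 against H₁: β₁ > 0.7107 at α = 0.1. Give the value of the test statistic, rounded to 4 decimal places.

SE(b₁) = s/√Sₓₓ = 44.373/√430.1 = 2.13961.
t = (5.1551 − 0.7107) / 2.13961 = 2.0772.
df = n − 2 = 163.
One-sided p ≈ 0.0197, which is < 0.1, so reject H₀.
There is evidence that the true slope on daily sodium intake exceeds 0.7107 mmHg per unit.

t = 2.0772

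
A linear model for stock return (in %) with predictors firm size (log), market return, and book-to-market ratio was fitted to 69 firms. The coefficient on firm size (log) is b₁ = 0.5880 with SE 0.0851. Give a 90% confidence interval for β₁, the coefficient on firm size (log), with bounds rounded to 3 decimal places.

df = n − k − 1 = 69 − 3 − 1 = 65.
t* = t_{0.05, 65} = 1.668636.
Margin = t* × SE = 1.668636 × 0.0851 = 0.14200.
CI: 0.5880 ± 0.14200 → (0.446, 0.730).
With 90% confidence, each one-unit increase in firm size (log) is associated with a change of between 0.446 and 0.730 % in stock return, holding the other predictors fixed.

(0.446, 0.730)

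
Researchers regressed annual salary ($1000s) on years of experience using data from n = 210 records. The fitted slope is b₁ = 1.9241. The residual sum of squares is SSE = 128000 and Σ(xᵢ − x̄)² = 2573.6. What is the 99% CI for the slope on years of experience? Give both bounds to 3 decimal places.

(0.653, 3.195)

MSE = SSE/(n − 2) = 128000/208 = 615.385.
SE(b₁) = √(MSE/Sₓₓ) = √(615.385/2573.6) = 0.488993.
df = n − 2 = 208.
t* = t_{0.005, 208} = 2.599672.
Margin = t* × SE = 2.599672 × 0.488993 = 1.27122.
CI: 1.9241 ± 1.27122 → (0.653, 3.195).
With 99% confidence, each one-unit increase in years of experience is associated with a change of between 0.653 and 3.195 $1000s in annual salary.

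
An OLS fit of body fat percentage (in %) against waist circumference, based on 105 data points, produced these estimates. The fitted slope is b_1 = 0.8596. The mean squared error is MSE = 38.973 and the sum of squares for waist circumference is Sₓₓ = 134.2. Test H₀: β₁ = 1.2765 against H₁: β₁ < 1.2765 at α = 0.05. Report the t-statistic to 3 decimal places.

t = -0.774

SE(b_1) = √(MSE/Sₓₓ) = √(38.973/134.2) = 0.538897.
t = (0.8596 − 1.2765) / 0.538897 = -0.774.
df = n − 2 = 103.
One-sided p ≈ 0.2205, which is ≥ 0.05, so fail to reject H₀.
The data do not give significant evidence that the true slope on waist circumference is below 1.2765 % per unit.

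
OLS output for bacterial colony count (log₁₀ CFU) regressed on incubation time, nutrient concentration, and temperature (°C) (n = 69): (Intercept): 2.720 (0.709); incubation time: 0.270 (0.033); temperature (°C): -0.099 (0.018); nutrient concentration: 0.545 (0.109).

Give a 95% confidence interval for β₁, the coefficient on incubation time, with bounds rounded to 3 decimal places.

Read off: b = 0.270, SE = 0.033 for incubation time.
df = n − k − 1 = 69 − 3 − 1 = 65.
t* = t_{0.025, 65} = 1.997138.
Margin = t* × SE = 1.997138 × 0.033 = 0.06591.
CI: 0.270 ± 0.06591 → (0.204, 0.336).

(0.204, 0.336)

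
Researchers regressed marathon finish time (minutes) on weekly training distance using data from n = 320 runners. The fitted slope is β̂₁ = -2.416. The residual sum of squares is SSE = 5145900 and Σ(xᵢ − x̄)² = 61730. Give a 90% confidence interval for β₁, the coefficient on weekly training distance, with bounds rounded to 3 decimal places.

MSE = SSE/(n − 2) = 5145900/318 = 16182.1.
SE(β̂₁) = √(MSE/Sₓₓ) = √(16182.1/61730) = 0.511999.
df = n − 2 = 318.
t* = t_{0.05, 318} = 1.649659.
Margin = t* × SE = 1.649659 × 0.511999 = 0.84462.
CI: -2.416 ± 0.84462 → (-3.261, -1.571).
With 90% confidence, each one-unit increase in weekly training distance is associated with a change of between -3.261 and -1.571 minutes in marathon finish time.

(-3.261, -1.571)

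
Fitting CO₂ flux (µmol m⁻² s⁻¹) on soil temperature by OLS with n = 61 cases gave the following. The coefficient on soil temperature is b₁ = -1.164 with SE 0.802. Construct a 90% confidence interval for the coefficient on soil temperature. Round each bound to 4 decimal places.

(-2.5042, 0.1762)

df = n − 2 = 61 − 2 = 59.
t* = t_{0.05, 59} = 1.671093.
Margin = t* × SE = 1.671093 × 0.802 = 1.340217.
CI: -1.164 ± 1.340217 → (-2.5042, 0.1762).
With 90% confidence, each one-unit increase in soil temperature is associated with a change of between -2.5042 and 0.1762 µmol m⁻² s⁻¹ in CO₂ flux.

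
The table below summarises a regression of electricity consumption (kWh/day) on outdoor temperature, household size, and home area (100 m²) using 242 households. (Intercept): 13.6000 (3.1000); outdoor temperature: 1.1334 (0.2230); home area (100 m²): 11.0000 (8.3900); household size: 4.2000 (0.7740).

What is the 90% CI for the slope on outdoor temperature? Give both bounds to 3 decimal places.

Read off: b = 1.1334, SE = 0.2230 for outdoor temperature.
df = n − k − 1 = 242 − 3 − 1 = 238.
t* = t_{0.05, 238} = 1.651281.
Margin = t* × SE = 1.651281 × 0.2230 = 0.36824.
CI: 1.1334 ± 0.36824 → (0.765, 1.502).

(0.765, 1.502)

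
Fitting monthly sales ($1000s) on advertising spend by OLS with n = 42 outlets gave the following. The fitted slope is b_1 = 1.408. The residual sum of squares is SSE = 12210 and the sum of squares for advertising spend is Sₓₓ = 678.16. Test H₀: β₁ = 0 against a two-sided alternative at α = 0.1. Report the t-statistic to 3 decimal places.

MSE = SSE/(n − 2) = 12210/40 = 305.25.
SE(b_1) = √(MSE/Sₓₓ) = √(305.25/678.16) = 0.670906.
t = 1.408 / 0.670906 = 2.099.
df = n − 2 = 40.
Two-sided p ≈ 0.0422, which is < 0.1, so reject H₀.
There is evidence that advertising spend is associated with monthly sales.

t = 2.099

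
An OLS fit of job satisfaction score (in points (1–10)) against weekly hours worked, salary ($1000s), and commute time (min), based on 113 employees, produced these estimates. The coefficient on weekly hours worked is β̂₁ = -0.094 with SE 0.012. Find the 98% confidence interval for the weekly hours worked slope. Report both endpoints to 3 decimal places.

df = n − k − 1 = 113 − 3 − 1 = 109.
t* = t_{0.01, 109} = 2.361046.
Margin = t* × SE = 2.361046 × 0.012 = 0.02833.
CI: -0.094 ± 0.02833 → (-0.122, -0.066).
With 98% confidence, each one-unit increase in weekly hours worked is associated with a change of between -0.122 and -0.066 points (1–10) in job satisfaction score, holding the other predictors fixed.

(-0.122, -0.066)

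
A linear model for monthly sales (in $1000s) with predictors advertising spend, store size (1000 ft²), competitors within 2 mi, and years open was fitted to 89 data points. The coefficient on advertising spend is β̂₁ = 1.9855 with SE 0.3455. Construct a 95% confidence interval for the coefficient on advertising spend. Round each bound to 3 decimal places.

(1.298, 2.673)

df = n − k − 1 = 89 − 4 − 1 = 84.
t* = t_{0.025, 84} = 1.98861.
Margin = t* × SE = 1.98861 × 0.3455 = 0.68706.
CI: 1.9855 ± 0.68706 → (1.298, 2.673).
With 95% confidence, each one-unit increase in advertising spend is associated with a change of between 1.298 and 2.673 $1000s in monthly sales, holding the other predictors fixed.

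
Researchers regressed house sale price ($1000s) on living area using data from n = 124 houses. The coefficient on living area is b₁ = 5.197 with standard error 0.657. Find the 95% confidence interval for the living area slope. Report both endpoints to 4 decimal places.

(3.8964, 6.4976)

df = n − 2 = 124 − 2 = 122.
t* = t_{0.025, 122} = 1.9796.
Margin = t* × SE = 1.9796 × 0.657 = 1.300597.
CI: 5.197 ± 1.300597 → (3.8964, 6.4976).
With 95% confidence, each one-unit increase in living area is associated with a change of between 3.8964 and 6.4976 $1000s in house sale price.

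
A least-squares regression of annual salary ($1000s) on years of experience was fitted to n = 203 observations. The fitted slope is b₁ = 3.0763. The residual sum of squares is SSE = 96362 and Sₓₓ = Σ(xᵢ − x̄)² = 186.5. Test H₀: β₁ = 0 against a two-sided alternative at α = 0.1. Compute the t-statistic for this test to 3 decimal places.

MSE = SSE/(n − 2) = 96362/201 = 479.413.
SE(b₁) = √(MSE/Sₓₓ) = √(479.413/186.5) = 1.6033.
t = 3.0763 / 1.6033 = 1.919.
df = n − 2 = 201.
Two-sided p ≈ 0.0564, which is < 0.1, so reject H₀.
There is evidence that years of experience is associated with annual salary.

t = 1.919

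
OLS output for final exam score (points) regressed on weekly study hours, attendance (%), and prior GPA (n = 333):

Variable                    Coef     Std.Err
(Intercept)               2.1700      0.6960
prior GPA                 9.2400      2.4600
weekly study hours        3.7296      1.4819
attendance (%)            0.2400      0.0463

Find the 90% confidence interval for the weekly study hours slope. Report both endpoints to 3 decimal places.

(1.285, 6.174)

Read off: b = 3.7296, SE = 1.4819 for weekly study hours.
df = n − k − 1 = 333 − 3 − 1 = 329.
t* = t_{0.05, 329} = 1.649498.
Margin = t* × SE = 1.649498 × 1.4819 = 2.44439.
CI: 3.7296 ± 2.44439 → (1.285, 6.174).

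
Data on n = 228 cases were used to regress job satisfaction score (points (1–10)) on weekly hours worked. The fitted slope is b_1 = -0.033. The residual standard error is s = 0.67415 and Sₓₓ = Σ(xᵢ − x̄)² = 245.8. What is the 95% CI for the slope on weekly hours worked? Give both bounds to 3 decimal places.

(-0.118, 0.052)

SE(b_1) = s/√Sₓₓ = 0.67415/√245.8 = 0.0429997.
df = n − 2 = 226.
t* = t_{0.025, 226} = 1.970516.
Margin = t* × SE = 1.970516 × 0.0429997 = 0.08473.
CI: -0.033 ± 0.08473 → (-0.118, 0.052).
With 95% confidence, each one-unit increase in weekly hours worked is associated with a change of between -0.118 and 0.052 points (1–10) in job satisfaction score.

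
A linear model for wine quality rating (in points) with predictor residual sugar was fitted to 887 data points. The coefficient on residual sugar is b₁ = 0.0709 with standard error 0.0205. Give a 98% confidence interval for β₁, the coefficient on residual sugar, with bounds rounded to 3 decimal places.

(0.023, 0.119)

df = n − 2 = 887 − 2 = 885.
t* = t_{0.01, 885} = 2.330569.
Margin = t* × SE = 2.330569 × 0.0205 = 0.04778.
CI: 0.0709 ± 0.04778 → (0.023, 0.119).
With 98% confidence, each one-unit increase in residual sugar is associated with a change of between 0.023 and 0.119 points in wine quality rating.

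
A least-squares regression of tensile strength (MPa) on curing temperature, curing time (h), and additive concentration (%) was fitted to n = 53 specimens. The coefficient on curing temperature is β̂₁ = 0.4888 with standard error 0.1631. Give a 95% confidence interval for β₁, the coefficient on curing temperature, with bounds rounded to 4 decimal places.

(0.1610, 0.8166)

df = n − k − 1 = 53 − 3 − 1 = 49.
t* = t_{0.025, 49} = 2.009575.
Margin = t* × SE = 2.009575 × 0.1631 = 0.327762.
CI: 0.4888 ± 0.327762 → (0.1610, 0.8166).
With 95% confidence, each one-unit increase in curing temperature is associated with a change of between 0.1610 and 0.8166 MPa in tensile strength, holding the other predictors fixed.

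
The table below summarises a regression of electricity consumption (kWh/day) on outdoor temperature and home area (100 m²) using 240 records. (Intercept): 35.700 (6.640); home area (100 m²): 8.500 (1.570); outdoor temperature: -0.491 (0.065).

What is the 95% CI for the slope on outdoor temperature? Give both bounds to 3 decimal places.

Read off: b = -0.491, SE = 0.065 for outdoor temperature.
df = n − k − 1 = 240 − 2 − 1 = 237.
t* = t_{0.025, 237} = 1.970024.
Margin = t* × SE = 1.970024 × 0.065 = 0.12805.
CI: -0.491 ± 0.12805 → (-0.619, -0.363).

(-0.619, -0.363)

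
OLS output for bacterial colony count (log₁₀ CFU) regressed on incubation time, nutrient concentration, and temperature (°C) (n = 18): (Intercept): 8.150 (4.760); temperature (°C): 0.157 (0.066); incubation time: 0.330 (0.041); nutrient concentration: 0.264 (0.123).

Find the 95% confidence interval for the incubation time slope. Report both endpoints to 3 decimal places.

Read off: b = 0.330, SE = 0.041 for incubation time.
df = n − k − 1 = 18 − 3 − 1 = 14.
t* = t_{0.025, 14} = 2.144787.
Margin = t* × SE = 2.144787 × 0.041 = 0.08794.
CI: 0.330 ± 0.08794 → (0.242, 0.418).

(0.242, 0.418)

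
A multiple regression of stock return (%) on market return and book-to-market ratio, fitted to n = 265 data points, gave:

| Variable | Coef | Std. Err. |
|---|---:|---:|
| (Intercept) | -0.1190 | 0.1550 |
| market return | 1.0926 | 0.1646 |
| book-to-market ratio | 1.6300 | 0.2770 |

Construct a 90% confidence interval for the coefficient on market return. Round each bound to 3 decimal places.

(0.821, 1.364)

Read off: b = 1.0926, SE = 0.1646 for market return.
df = n − k − 1 = 265 − 2 − 1 = 262.
t* = t_{0.05, 262} = 1.65069.
Margin = t* × SE = 1.65069 × 0.1646 = 0.27170.
CI: 1.0926 ± 0.27170 → (0.821, 1.364).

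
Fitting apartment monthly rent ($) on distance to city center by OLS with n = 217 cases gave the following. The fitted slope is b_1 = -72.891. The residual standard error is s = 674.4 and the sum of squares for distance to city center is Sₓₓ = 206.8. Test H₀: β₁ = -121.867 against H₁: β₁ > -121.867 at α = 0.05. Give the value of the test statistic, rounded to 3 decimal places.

t = 1.044

SE(b_1) = s/√Sₓₓ = 674.4/√206.8 = 46.8967.
t = (-72.891 − (-121.867)) / 46.8967 = 1.044.
df = n − 2 = 215.
One-sided p ≈ 0.1488, which is ≥ 0.05, so fail to reject H₀.
The data do not give significant evidence that the true slope on distance to city center exceeds -121.867 $ per unit.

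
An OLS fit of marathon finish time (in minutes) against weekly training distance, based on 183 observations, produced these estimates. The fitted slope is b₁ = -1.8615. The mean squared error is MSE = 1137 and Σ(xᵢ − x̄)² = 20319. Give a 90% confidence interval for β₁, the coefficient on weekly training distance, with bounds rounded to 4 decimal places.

(-2.2526, -1.4704)

SE(b₁) = √(MSE/Sₓₓ) = √(1137/20319) = 0.236553.
df = n − 2 = 181.
t* = t_{0.05, 181} = 1.653316.
Margin = t* × SE = 1.653316 × 0.236553 = 0.391097.
CI: -1.8615 ± 0.391097 → (-2.2526, -1.4704).
With 90% confidence, each one-unit increase in weekly training distance is associated with a change of between -2.2526 and -1.4704 minutes in marathon finish time.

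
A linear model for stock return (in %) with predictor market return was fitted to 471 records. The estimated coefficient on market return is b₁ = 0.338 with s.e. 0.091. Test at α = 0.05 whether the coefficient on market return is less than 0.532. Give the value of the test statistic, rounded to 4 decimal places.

H₀: β₁ = 0.532 vs H₁: β₁ < 0.532.
t = (b₁ − β₁⁰)/SE = (0.338 − 0.532) / 0.091 = -2.1319.
df = n − 2 = 471 − 2 = 469.
One-sided p ≈ 0.0168, which is < 0.05, so reject H₀.
There is evidence that the true slope on market return is below 0.532 % per unit.

t = -2.1319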